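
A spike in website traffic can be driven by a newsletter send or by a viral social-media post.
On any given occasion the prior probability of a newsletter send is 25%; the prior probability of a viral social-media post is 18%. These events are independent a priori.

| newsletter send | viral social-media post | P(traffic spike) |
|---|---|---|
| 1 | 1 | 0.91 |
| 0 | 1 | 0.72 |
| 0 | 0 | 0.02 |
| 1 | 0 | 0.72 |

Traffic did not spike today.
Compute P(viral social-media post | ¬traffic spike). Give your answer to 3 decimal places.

P(viral social-media post | ¬traffic spike) ≈ 0.060

By total probability over the 4 (newsletter send, viral social-media post) configurations:
  P(¬traffic spike) = 0.98×0.75×0.82 + 0.28×0.75×0.18 + 0.28×0.25×0.82 + 0.09×0.25×0.18
        = 0.602700 + 0.037800 + 0.057400 + 0.004050 = 0.701950
The terms with viral social-media post present sum to 0.041850, so
  P(viral social-media post | ¬traffic spike) = 0.041850 / 0.701950 ≈ 0.060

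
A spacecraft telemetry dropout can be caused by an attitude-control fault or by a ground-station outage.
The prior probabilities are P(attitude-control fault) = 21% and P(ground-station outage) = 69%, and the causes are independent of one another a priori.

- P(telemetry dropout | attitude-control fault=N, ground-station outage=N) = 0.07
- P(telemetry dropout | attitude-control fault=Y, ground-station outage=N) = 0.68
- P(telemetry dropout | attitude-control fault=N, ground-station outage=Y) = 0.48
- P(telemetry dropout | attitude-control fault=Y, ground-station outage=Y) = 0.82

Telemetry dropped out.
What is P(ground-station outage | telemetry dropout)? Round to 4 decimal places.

P(ground-station outage | telemetry dropout) ≈ 0.8610

P(telemetry dropout) = 0.07*0.79*0.31 + 0.48*0.79*0.69 + 0.68*0.21*0.31 + 0.82*0.21*0.69 = 0.017143 + 0.261648 + 0.044268 + 0.118818 = 0.441877
Restricting to configurations with ground-station outage present: 0.261648 + 0.118818 = 0.380466.
Hence the posterior is 0.380466/0.441877 ≈ 0.8610.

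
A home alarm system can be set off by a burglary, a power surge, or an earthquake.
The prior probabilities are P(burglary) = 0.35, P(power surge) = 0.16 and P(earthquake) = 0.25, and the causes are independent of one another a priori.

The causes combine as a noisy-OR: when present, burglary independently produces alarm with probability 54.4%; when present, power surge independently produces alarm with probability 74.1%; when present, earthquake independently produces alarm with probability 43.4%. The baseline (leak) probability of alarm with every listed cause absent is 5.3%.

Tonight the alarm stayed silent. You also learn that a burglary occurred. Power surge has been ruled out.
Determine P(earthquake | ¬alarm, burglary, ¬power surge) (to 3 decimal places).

Under noisy-OR, P(alarm | causes) = 1 − (1−0.053)·∏(1−qᵢ) over the active causes.
By total probability over both values of earthquake:
  P(¬alarm | burglary, ¬power surge) = 0.431832·0.75 + 0.244417·0.25
        = 0.323874 + 0.061104 = 0.384978
Configurations with earthquake contribute 0.061104, so
  P(earthquake | ¬alarm, burglary, ¬power surge) = 0.061104 / 0.384978 ≈ 0.159

P(earthquake | ¬alarm, burglary, ¬power surge) ≈ 0.159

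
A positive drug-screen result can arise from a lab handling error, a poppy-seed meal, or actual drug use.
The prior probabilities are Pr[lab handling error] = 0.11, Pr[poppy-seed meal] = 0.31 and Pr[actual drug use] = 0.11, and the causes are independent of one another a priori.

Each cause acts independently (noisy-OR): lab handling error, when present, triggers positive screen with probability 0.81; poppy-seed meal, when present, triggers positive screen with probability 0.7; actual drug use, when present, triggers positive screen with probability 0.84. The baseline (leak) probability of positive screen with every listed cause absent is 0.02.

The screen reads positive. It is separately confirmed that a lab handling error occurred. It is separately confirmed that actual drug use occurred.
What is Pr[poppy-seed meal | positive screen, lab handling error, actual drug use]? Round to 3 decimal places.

Under noisy-OR, P(positive screen | causes) = 1 − (1−0.02)·∏(1−qᵢ) over the active causes.
P(positive screen | lab handling error, actual drug use) = 0.970208×0.69 + 0.991062×0.31 = 0.669444 + 0.307229 = 0.976673
Of this, 0.307229 comes from 0.991062×0.31 (the poppy-seed meal=true cases).
Hence the posterior is 0.307229/0.976673 ≈ 0.315.

Pr[poppy-seed meal | positive screen, lab handling error, actual drug use] ≈ 0.315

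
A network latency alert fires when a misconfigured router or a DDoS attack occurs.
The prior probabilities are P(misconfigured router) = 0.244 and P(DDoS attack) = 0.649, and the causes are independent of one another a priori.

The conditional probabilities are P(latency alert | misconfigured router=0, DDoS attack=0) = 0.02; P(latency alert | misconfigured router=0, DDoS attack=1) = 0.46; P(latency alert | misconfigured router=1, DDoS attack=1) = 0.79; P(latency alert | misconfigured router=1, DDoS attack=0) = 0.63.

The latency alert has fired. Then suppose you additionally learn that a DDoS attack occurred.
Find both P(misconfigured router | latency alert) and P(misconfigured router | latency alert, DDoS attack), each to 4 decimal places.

P(misconfigured router | latency alert) ≈ 0.4367; P(misconfigured router | latency alert, DDoS attack) ≈ 0.3566

P(latency alert) = 0.02*0.756*0.351 + 0.46*0.756*0.649 + 0.63*0.244*0.351 + 0.79*0.244*0.649 = 0.005307 + 0.225696 + 0.053956 + 0.125101 = 0.410060
The misconfigured router-present share is 0.053956 + 0.125101 = 0.179057.
So P(misconfigured router | latency alert) = 0.179057/0.410060 ≈ 0.4367.

Now also conditioning on DDoS attack=true:
Enumerate both values of misconfigured router and weight by the priors:
  P(latency alert | DDoS attack) = 0.46*0.756 + 0.79*0.244
        = 0.347760 + 0.192760 = 0.540520
The terms with misconfigured router present sum to 0.192760, so
  P(misconfigured router | latency alert, DDoS attack) = 0.192760 / 0.540520 ≈ 0.3566
This is intercausal reasoning (explaining away): once DDoS attack accounts for the latency alert, misconfigured router becomes less likely.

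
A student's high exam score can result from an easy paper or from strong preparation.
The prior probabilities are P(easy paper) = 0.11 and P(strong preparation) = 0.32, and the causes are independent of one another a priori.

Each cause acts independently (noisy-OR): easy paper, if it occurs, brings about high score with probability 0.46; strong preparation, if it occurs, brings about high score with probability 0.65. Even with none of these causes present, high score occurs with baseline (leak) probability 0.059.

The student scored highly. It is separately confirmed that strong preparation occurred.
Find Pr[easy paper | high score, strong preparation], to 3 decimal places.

Pr[easy paper | high score, strong preparation] ≈ 0.132

Under noisy-OR, P(high score | causes) = 1 − (1−0.059)·∏(1−qᵢ) over the active causes.
Weight on easy paper=true, given the evidence: 0.822151*0.11 = 0.090437
The normalizing constant is 0.67065*0.89 + 0.822151*0.11 = 0.687315
P(easy paper | high score, strong preparation) = 0.090437/0.687315 ≈ 0.132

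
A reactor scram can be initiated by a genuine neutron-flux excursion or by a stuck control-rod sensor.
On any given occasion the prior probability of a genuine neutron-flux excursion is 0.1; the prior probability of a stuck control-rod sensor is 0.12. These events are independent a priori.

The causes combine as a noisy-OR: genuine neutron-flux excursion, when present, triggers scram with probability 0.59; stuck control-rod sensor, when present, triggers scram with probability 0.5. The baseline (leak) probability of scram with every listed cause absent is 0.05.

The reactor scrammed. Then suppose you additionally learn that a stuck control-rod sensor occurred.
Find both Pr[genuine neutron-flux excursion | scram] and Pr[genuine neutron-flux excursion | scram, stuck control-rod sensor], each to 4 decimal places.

Under noisy-OR, P(scram | causes) = 1 − (1−0.05)·∏(1−qᵢ) over the active causes.
Sum P(scram|·) weighted by the priors over the 4 (genuine neutron-flux excursion, stuck control-rod sensor) configurations:
  P(scram) = 0.05·0.9·0.88 + 0.525·0.9·0.12 + 0.6105·0.1·0.88 + 0.80525·0.1·0.12
        = 0.039600 + 0.056700 + 0.053724 + 0.009663 = 0.159687
Keeping only the genuine neutron-flux excursion-present terms gives 0.063387, so
  P(genuine neutron-flux excursion | scram) = 0.063387 / 0.159687 ≈ 0.3969

Now also conditioning on stuck control-rod sensor=true:
Enumerate both values of genuine neutron-flux excursion and weight by the priors:
  P(scram | stuck control-rod sensor) = 0.525·0.9 + 0.80525·0.1
        = 0.472500 + 0.080525 = 0.553025
Configurations with genuine neutron-flux excursion contribute 0.080525, so
  P(genuine neutron-flux excursion | scram, stuck control-rod sensor) = 0.080525 / 0.553025 ≈ 0.1456
This is intercausal reasoning (explaining away): once stuck control-rod sensor accounts for the scram, genuine neutron-flux excursion becomes less likely.

Pr[genuine neutron-flux excursion | scram] ≈ 0.3969; Pr[genuine neutron-flux excursion | scram, stuck control-rod sensor] ≈ 0.1456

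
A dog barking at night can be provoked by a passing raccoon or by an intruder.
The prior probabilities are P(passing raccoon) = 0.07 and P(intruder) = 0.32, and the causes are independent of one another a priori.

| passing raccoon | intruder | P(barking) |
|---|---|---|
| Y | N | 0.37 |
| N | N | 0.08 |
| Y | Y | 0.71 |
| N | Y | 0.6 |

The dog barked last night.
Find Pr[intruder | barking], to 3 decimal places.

Sum P(barking|·) weighted by the priors over the 4 (passing raccoon, intruder) configurations:
  P(barking) = 0.08·0.93·0.68 + 0.6·0.93·0.32 + 0.37·0.07·0.68 + 0.71·0.07·0.32
        = 0.050592 + 0.178560 + 0.017612 + 0.015904 = 0.262668
Keeping only the intruder-present terms gives 0.194464, so
  P(intruder | barking) = 0.194464 / 0.262668 ≈ 0.740

Pr[intruder | barking] ≈ 0.740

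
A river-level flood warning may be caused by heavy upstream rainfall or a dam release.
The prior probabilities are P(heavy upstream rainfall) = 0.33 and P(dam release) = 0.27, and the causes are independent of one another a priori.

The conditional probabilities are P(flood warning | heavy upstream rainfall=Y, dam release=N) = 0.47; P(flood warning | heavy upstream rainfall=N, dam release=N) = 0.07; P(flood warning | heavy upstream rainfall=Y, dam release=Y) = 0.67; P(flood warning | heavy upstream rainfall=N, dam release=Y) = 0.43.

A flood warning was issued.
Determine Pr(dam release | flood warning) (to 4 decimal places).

Pr(dam release | flood warning) ≈ 0.4825

By total probability over the 4 (heavy upstream rainfall, dam release) configurations:
  P(flood warning) = 0.07*0.67*0.73 + 0.43*0.67*0.27 + 0.47*0.33*0.73 + 0.67*0.33*0.27
        = 0.034237 + 0.077787 + 0.113223 + 0.059697 = 0.284944
The terms with dam release present sum to 0.137484, so
  P(dam release | flood warning) = 0.137484 / 0.284944 ≈ 0.4825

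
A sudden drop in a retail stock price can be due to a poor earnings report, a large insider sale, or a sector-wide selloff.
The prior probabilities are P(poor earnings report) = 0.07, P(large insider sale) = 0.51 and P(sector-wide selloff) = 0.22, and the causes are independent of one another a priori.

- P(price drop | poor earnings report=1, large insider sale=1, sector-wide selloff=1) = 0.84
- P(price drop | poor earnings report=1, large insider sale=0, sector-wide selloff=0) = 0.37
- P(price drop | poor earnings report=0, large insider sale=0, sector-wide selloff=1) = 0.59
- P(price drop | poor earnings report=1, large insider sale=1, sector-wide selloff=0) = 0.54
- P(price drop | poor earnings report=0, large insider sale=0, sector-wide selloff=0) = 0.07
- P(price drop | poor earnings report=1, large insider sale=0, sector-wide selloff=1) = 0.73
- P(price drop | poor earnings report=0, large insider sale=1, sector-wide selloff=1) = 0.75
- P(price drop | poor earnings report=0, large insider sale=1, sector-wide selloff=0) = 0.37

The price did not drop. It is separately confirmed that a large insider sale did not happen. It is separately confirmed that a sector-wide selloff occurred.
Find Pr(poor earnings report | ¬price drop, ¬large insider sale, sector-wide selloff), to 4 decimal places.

Pr(poor earnings report | ¬price drop, ¬large insider sale, sector-wide selloff) ≈ 0.0472

Sum P(¬price drop|·) weighted by the priors over both values of poor earnings report:
  P(¬price drop | ¬large insider sale, sector-wide selloff) = 0.41*0.93 + 0.27*0.07
        = 0.381300 + 0.018900 = 0.400200
Configurations with poor earnings report contribute 0.018900, so
  P(poor earnings report | ¬price drop, ¬large insider sale, sector-wide selloff) = 0.018900 / 0.400200 ≈ 0.0472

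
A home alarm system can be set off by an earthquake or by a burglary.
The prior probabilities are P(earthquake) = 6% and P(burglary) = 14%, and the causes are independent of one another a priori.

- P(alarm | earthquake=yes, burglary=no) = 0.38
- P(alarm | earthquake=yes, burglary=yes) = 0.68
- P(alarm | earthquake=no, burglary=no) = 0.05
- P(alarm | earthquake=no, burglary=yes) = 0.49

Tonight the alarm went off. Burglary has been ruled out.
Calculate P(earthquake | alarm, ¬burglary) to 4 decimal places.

By total probability over both values of earthquake:
  P(alarm | ¬burglary) = 0.05*0.94 + 0.38*0.06
        = 0.047000 + 0.022800 = 0.069800
The terms with earthquake present sum to 0.022800, so
  P(earthquake | alarm, ¬burglary) = 0.022800 / 0.069800 ≈ 0.3266

P(earthquake | alarm, ¬burglary) ≈ 0.3266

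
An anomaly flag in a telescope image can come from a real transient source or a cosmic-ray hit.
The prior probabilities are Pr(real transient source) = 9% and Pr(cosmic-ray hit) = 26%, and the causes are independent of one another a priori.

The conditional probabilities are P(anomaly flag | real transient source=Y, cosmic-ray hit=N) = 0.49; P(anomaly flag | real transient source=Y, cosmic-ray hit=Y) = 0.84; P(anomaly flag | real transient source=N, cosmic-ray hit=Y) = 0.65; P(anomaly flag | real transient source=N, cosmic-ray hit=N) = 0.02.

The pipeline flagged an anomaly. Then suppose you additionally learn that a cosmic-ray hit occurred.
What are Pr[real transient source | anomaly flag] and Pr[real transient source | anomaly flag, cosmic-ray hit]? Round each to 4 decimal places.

P(anomaly flag) = 0.02·0.91·0.74 + 0.65·0.91·0.26 + 0.49·0.09·0.74 + 0.84·0.09·0.26 = 0.013468 + 0.153790 + 0.032634 + 0.019656 = 0.219548
Restricting to configurations with real transient source present: 0.032634 + 0.019656 = 0.052290.
So P(real transient source | anomaly flag) = 0.052290/0.219548 ≈ 0.2382.

With the extra evidence:
Numerator (weight on configurations with real transient source): 0.84·0.09 = 0.075600
Denominator P(anomaly flag | cosmic-ray hit): 0.65·0.91 + 0.84·0.09 = 0.667100
Posterior = 0.075600 / 0.667100 ≈ 0.1133
The drop from 0.2382 to 0.1133 is the explaining-away (discounting) effect.

Pr[real transient source | anomaly flag] ≈ 0.2382; Pr[real transient source | anomaly flag, cosmic-ray hit] ≈ 0.1133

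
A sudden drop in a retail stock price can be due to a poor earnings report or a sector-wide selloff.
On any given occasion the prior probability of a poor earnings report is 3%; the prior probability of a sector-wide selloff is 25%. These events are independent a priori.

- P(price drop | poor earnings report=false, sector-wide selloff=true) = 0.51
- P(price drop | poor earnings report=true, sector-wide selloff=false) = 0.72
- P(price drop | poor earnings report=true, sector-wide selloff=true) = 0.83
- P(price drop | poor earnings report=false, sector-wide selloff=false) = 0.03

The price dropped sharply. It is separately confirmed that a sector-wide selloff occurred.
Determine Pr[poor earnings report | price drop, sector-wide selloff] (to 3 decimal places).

Pr[poor earnings report | price drop, sector-wide selloff] ≈ 0.048

P(price drop | sector-wide selloff) = 0.51·0.97 + 0.83·0.03 = 0.494700 + 0.024900 = 0.519600
The poor earnings report-present share is 0.83·0.03 = 0.024900.
Hence the posterior is 0.024900/0.519600 ≈ 0.048.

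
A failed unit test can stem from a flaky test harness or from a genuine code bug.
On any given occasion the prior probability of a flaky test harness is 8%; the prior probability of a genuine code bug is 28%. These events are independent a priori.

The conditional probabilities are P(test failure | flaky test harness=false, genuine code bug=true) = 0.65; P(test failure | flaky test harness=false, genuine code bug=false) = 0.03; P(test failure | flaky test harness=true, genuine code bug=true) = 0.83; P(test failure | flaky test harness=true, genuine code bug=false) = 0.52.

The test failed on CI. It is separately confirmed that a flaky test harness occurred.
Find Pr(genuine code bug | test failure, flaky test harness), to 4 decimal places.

Enumerate both values of genuine code bug and weight by the priors:
  P(test failure | flaky test harness) = 0.52×0.72 + 0.83×0.28
        = 0.374400 + 0.232400 = 0.606800
Configurations with genuine code bug contribute 0.232400, so
  P(genuine code bug | test failure, flaky test harness) = 0.232400 / 0.606800 ≈ 0.3830

Pr(genuine code bug | test failure, flaky test harness) ≈ 0.3830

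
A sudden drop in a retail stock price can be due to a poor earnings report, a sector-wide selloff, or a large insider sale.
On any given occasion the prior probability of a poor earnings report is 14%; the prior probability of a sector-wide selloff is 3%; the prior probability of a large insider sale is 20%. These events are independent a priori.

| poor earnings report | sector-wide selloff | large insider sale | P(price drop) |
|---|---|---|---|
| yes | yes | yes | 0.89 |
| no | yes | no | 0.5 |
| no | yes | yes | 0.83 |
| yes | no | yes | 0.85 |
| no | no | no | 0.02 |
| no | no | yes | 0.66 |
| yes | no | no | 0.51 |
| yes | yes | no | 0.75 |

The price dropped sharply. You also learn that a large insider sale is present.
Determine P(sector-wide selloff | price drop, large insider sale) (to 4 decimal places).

P(price drop | large insider sale) = 0.66·0.86·0.97 + 0.83·0.86·0.03 + 0.85·0.14·0.97 + 0.89·0.14·0.03 = 0.550572 + 0.021414 + 0.115430 + 0.003738 = 0.691154
The sector-wide selloff-present share is 0.021414 + 0.003738 = 0.025152.
So P(sector-wide selloff | price drop, large insider sale) = 0.025152/0.691154 ≈ 0.0364.

P(sector-wide selloff | price drop, large insider sale) ≈ 0.0364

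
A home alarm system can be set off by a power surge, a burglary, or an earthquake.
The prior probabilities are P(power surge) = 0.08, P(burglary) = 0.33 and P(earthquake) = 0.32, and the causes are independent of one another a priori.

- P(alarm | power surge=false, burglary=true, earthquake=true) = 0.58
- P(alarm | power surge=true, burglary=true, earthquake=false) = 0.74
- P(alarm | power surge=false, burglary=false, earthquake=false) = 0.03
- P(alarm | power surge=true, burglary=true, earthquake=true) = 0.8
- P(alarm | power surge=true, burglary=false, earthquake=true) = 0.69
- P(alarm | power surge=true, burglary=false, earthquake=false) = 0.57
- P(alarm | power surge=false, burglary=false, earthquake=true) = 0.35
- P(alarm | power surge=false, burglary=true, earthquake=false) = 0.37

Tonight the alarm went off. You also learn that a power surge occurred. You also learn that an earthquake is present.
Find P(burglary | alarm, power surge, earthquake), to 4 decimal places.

P(burglary | alarm, power surge, earthquake) ≈ 0.3635

Numerator (weight on configurations with burglary): 0.8*0.33 = 0.264000
The normalizing constant is 0.69*0.67 + 0.8*0.33 = 0.726300
Posterior = 0.264000 / 0.726300 ≈ 0.3635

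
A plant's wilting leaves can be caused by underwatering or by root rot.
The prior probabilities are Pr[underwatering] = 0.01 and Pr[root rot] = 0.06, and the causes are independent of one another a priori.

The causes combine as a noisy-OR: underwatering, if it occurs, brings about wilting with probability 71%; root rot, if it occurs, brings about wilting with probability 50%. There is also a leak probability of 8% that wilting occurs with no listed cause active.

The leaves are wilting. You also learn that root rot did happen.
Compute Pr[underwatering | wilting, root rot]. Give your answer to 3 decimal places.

Pr[underwatering | wilting, root rot] ≈ 0.016

Under noisy-OR, P(wilting | causes) = 1 − (1−0.08)·∏(1−qᵢ) over the active causes.
P(wilting | root rot) = 0.54·0.99 + 0.8666·0.01 = 0.534600 + 0.008666 = 0.543266
Restricting to configurations with underwatering present: 0.8666·0.01 = 0.008666.
So P(underwatering | wilting, root rot) = 0.008666/0.543266 ≈ 0.016.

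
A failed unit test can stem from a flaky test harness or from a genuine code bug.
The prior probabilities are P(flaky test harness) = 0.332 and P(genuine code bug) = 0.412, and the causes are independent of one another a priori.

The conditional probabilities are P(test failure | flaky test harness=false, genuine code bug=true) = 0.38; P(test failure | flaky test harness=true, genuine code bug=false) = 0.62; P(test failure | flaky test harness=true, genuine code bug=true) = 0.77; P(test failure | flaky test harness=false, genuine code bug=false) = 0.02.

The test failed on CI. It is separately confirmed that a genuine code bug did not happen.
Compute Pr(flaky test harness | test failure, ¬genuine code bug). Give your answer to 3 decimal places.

Pr(flaky test harness | test failure, ¬genuine code bug) ≈ 0.939

Weight on flaky test harness=true, given the evidence: 0.62*0.332 = 0.205840
Normalizer over all consistent configurations: 0.02*0.668 + 0.62*0.332 = 0.219200
Posterior = 0.205840 / 0.219200 ≈ 0.939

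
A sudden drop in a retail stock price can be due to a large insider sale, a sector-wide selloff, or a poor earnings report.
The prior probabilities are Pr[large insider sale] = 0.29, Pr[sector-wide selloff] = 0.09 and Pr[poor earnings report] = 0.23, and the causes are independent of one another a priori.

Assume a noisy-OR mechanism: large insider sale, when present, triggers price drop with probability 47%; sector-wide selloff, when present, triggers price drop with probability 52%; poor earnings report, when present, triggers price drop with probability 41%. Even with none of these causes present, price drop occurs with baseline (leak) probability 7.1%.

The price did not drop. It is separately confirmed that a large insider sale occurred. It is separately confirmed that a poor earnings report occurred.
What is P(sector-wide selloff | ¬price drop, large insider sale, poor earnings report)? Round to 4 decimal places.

P(sector-wide selloff | ¬price drop, large insider sale, poor earnings report) ≈ 0.0453

Under noisy-OR, P(price drop | causes) = 1 − (1−0.071)·∏(1−qᵢ) over the active causes.
Numerator (weight on configurations with sector-wide selloff): 0.139439*0.09 = 0.012550
Denominator P(¬price drop | large insider sale, poor earnings report): 0.290498*0.91 + 0.139439*0.09 = 0.276903
P(sector-wide selloff | ¬price drop, large insider sale, poor earnings report) = 0.012550/0.276903 ≈ 0.0453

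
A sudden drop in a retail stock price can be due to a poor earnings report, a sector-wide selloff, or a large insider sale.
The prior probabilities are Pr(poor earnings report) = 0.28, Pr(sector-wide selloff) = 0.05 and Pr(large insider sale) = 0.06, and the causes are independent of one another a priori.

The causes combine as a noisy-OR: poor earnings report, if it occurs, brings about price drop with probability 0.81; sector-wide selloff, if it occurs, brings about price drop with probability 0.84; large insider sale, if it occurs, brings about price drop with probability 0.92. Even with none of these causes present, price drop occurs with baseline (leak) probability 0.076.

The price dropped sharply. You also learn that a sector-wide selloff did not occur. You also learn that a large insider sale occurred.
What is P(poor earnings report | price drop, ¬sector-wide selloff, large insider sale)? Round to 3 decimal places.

Under noisy-OR, P(price drop | causes) = 1 − (1−0.076)·∏(1−qᵢ) over the active causes.
P(price drop | ¬sector-wide selloff, large insider sale) = 0.92608×0.72 + 0.985955×0.28 = 0.666778 + 0.276067 = 0.942845
The poor earnings report-present share is 0.985955×0.28 = 0.276067.
Hence the posterior is 0.276067/0.942845 ≈ 0.293.

P(poor earnings report | price drop, ¬sector-wide selloff, large insider sale) ≈ 0.293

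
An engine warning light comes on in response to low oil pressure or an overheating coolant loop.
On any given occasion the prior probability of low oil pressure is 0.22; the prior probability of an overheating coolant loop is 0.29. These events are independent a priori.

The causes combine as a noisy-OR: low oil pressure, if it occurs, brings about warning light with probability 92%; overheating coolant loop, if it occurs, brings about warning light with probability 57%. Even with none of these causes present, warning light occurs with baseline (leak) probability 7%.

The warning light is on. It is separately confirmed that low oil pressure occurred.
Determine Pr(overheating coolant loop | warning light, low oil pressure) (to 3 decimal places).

Pr(overheating coolant loop | warning light, low oil pressure) ≈ 0.299

Under noisy-OR, P(warning light | causes) = 1 − (1−0.07)·∏(1−qᵢ) over the active causes.
By total probability over both values of overheating coolant loop:
  P(warning light | low oil pressure) = 0.9256×0.71 + 0.968008×0.29
        = 0.657176 + 0.280722 = 0.937898
Configurations with overheating coolant loop contribute 0.280722, so
  P(overheating coolant loop | warning light, low oil pressure) = 0.280722 / 0.937898 ≈ 0.299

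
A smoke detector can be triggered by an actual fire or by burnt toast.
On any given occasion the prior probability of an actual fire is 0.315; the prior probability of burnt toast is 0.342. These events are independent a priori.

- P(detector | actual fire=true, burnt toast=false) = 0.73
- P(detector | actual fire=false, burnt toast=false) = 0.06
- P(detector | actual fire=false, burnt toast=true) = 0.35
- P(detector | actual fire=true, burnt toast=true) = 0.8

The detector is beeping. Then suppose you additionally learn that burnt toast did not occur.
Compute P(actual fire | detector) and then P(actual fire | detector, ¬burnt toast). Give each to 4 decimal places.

P(actual fire | detector) ≈ 0.6853; P(actual fire | detector, ¬burnt toast) ≈ 0.8484

P(detector) = 0.06×0.685×0.658 + 0.35×0.685×0.342 + 0.73×0.315×0.658 + 0.8×0.315×0.342 = 0.027044 + 0.081994 + 0.151307 + 0.086184 = 0.346529
Restricting to configurations with actual fire present: 0.151307 + 0.086184 = 0.237491.
So P(actual fire | detector) = 0.237491/0.346529 ≈ 0.6853.

Now also conditioning on burnt toast≠true:
By total probability over both values of actual fire:
  P(detector | ¬burnt toast) = 0.06*0.685 + 0.73*0.315
        = 0.041100 + 0.229950 = 0.271050
Configurations with actual fire contribute 0.229950, so
  P(actual fire | detector, ¬burnt toast) = 0.229950 / 0.271050 ≈ 0.8484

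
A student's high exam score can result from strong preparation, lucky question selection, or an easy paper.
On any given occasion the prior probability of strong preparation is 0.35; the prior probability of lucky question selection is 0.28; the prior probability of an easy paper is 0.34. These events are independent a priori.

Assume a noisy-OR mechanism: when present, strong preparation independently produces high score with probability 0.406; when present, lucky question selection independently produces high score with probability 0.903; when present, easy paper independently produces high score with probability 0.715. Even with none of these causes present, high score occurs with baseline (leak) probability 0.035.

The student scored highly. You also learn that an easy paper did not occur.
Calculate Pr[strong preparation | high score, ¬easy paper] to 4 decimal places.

Pr[strong preparation | high score, ¬easy paper] ≈ 0.5246

Under noisy-OR, P(high score | causes) = 1 − (1−0.035)·∏(1−qᵢ) over the active causes.
Enumerate the 4 (strong preparation, lucky question selection) configurations and weight by the priors:
  P(high score | ¬easy paper) = 0.035·0.65·0.72 + 0.906395·0.65·0.28 + 0.42679·0.35·0.72 + 0.944399·0.35·0.28
        = 0.016380 + 0.164964 + 0.107551 + 0.092551 = 0.381446
The terms with strong preparation present sum to 0.200102, so
  P(strong preparation | high score, ¬easy paper) = 0.200102 / 0.381446 ≈ 0.5246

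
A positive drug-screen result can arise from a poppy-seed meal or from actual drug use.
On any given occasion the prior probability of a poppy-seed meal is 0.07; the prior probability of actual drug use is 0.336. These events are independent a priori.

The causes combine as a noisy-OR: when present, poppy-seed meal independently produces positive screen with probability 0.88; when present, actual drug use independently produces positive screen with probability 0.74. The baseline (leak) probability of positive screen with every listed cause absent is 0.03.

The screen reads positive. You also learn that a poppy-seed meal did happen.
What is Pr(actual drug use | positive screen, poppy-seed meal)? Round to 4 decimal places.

Under noisy-OR, P(positive screen | causes) = 1 − (1−0.03)·∏(1−qᵢ) over the active causes.
Weight on actual drug use=true, given the evidence: 0.969736×0.336 = 0.325831
Normalizer over all consistent configurations: 0.8836×0.664 + 0.969736×0.336 = 0.912541
P(actual drug use | positive screen, poppy-seed meal) = 0.325831/0.912541 ≈ 0.3571

Pr(actual drug use | positive screen, poppy-seed meal) ≈ 0.3571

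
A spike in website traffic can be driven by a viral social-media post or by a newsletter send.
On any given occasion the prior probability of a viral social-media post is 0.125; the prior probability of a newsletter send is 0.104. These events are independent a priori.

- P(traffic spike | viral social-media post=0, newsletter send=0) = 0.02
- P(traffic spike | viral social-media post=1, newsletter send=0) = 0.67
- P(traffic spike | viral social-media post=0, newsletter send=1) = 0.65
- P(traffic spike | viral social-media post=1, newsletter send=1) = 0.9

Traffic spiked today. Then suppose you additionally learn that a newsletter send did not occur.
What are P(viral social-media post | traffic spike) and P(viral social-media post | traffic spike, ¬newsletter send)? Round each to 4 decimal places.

P(viral social-media post | traffic spike) ≈ 0.5369; P(viral social-media post | traffic spike, ¬newsletter send) ≈ 0.8272

P(traffic spike) = 0.02·0.875·0.896 + 0.65·0.875·0.104 + 0.67·0.125·0.896 + 0.9·0.125·0.104 = 0.015680 + 0.059150 + 0.075040 + 0.011700 = 0.161570
The viral social-media post-present share is 0.075040 + 0.011700 = 0.086740.
P(viral social-media post | traffic spike) = 0.086740 / 0.161570 ≈ 0.5369

Now condition on the additional information:
By total probability over both values of viral social-media post:
  P(traffic spike | ¬newsletter send) = 0.02·0.875 + 0.67·0.125
        = 0.017500 + 0.083750 = 0.101250
The terms with viral social-media post present sum to 0.083750, so
  P(viral social-media post | traffic spike, ¬newsletter send) = 0.083750 / 0.101250 ≈ 0.8272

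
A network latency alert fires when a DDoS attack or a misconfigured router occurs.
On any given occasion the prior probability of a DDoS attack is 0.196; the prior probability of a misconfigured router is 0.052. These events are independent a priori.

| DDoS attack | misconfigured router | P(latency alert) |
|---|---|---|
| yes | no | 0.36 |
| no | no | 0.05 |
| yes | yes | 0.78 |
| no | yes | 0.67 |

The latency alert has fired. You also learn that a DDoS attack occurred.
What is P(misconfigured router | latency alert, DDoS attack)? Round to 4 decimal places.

Enumerate both values of misconfigured router and weight by the priors:
  P(latency alert | DDoS attack) = 0.36*0.948 + 0.78*0.052
        = 0.341280 + 0.040560 = 0.381840
Keeping only the misconfigured router-present terms gives 0.040560, so
  P(misconfigured router | latency alert, DDoS attack) = 0.040560 / 0.381840 ≈ 0.1062

P(misconfigured router | latency alert, DDoS attack) ≈ 0.1062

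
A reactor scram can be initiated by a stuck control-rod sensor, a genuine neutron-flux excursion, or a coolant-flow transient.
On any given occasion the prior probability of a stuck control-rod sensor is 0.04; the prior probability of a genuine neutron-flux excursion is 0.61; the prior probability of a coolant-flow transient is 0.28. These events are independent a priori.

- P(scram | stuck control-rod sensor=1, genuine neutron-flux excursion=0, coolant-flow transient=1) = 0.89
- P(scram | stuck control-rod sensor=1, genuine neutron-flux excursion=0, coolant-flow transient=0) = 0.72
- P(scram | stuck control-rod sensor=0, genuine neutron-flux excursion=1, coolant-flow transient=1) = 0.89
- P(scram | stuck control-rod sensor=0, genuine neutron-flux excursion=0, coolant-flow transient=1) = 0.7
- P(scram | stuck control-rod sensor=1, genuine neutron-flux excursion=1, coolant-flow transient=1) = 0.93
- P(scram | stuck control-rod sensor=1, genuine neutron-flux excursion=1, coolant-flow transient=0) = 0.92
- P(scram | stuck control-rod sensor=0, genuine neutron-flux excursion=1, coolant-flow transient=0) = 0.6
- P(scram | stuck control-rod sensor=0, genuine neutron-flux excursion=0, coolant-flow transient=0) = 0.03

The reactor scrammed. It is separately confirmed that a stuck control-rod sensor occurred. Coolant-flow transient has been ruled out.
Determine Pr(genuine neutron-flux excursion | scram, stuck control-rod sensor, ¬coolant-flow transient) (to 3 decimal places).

Sum P(scram|·) weighted by the priors over both values of genuine neutron-flux excursion:
  P(scram | stuck control-rod sensor, ¬coolant-flow transient) = 0.72*0.39 + 0.92*0.61
        = 0.280800 + 0.561200 = 0.842000
Keeping only the genuine neutron-flux excursion-present terms gives 0.561200, so
  P(genuine neutron-flux excursion | scram, stuck control-rod sensor, ¬coolant-flow transient) = 0.561200 / 0.842000 ≈ 0.667

Pr(genuine neutron-flux excursion | scram, stuck control-rod sensor, ¬coolant-flow transient) ≈ 0.667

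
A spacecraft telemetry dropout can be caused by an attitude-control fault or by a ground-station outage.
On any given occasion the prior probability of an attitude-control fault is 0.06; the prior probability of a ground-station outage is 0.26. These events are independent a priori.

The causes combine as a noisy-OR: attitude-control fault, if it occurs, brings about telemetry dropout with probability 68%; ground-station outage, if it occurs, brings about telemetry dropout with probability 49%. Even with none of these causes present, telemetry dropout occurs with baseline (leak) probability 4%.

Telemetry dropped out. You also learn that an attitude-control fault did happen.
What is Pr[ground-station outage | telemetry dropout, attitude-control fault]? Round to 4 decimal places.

Pr[ground-station outage | telemetry dropout, attitude-control fault] ≈ 0.2996

Under noisy-OR, P(telemetry dropout | causes) = 1 − (1−0.04)·∏(1−qᵢ) over the active causes.
P(telemetry dropout | attitude-control fault) = 0.6928*0.74 + 0.843328*0.26 = 0.512672 + 0.219265 = 0.731937
Restricting to configurations with ground-station outage present: 0.843328*0.26 = 0.219265.
Hence the posterior is 0.219265/0.731937 ≈ 0.2996.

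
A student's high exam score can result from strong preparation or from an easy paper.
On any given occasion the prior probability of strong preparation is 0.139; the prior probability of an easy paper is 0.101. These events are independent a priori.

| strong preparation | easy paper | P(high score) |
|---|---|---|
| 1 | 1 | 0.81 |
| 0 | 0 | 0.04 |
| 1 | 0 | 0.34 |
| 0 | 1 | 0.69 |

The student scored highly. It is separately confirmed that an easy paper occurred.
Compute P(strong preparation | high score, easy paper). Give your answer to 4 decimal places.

Enumerate both values of strong preparation and weight by the priors:
  P(high score | easy paper) = 0.69·0.861 + 0.81·0.139
        = 0.594090 + 0.112590 = 0.706680
Configurations with strong preparation contribute 0.112590, so
  P(strong preparation | high score, easy paper) = 0.112590 / 0.706680 ≈ 0.1593

P(strong preparation | high score, easy paper) ≈ 0.1593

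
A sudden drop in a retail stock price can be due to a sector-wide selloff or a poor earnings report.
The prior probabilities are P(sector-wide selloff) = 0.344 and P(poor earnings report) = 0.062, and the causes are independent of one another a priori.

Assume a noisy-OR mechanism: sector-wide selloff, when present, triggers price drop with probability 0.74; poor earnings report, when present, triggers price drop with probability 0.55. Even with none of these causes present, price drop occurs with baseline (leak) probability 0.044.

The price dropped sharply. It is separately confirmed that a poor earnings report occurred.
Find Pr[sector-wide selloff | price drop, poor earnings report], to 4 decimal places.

Pr[sector-wide selloff | price drop, poor earnings report] ≈ 0.4498

Under noisy-OR, P(price drop | causes) = 1 − (1−0.044)·∏(1−qᵢ) over the active causes.
Sum P(price drop|·) weighted by the priors over both values of sector-wide selloff:
  P(price drop | poor earnings report) = 0.5698*0.656 + 0.888148*0.344
        = 0.373789 + 0.305523 = 0.679312
Keeping only the sector-wide selloff-present terms gives 0.305523, so
  P(sector-wide selloff | price drop, poor earnings report) = 0.305523 / 0.679312 ≈ 0.4498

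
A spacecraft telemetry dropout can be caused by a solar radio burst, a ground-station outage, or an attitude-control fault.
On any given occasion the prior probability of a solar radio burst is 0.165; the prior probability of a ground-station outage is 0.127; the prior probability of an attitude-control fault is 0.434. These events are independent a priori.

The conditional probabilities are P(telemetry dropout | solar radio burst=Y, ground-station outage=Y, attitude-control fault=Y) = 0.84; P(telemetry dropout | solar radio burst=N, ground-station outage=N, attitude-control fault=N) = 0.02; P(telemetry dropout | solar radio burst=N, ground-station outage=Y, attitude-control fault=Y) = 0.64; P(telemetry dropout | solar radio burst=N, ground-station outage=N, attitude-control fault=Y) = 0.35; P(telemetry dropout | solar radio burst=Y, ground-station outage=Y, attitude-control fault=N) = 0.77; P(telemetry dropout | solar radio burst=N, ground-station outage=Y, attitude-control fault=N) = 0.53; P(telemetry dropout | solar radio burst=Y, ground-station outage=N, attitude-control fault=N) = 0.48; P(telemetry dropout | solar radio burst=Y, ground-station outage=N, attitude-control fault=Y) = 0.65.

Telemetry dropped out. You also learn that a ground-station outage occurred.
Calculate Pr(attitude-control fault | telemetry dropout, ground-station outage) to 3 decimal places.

Numerator (weight on configurations with attitude-control fault): 0.231930 + 0.060152 = 0.292082
Normalizer over all consistent configurations: 0.53*0.835*0.566 + 0.64*0.835*0.434 + 0.77*0.165*0.566 + 0.84*0.165*0.434 = 0.614475
Posterior = 0.292082 / 0.614475 ≈ 0.475

Pr(attitude-control fault | telemetry dropout, ground-station outage) ≈ 0.475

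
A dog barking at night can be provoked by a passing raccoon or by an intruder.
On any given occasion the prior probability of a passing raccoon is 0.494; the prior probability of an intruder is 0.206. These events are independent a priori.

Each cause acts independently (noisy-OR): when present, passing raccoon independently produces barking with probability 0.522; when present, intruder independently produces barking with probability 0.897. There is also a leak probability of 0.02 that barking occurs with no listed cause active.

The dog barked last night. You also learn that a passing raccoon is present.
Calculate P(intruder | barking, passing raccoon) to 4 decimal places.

Under noisy-OR, P(barking | causes) = 1 − (1−0.02)·∏(1−qᵢ) over the active causes.
Sum P(barking|·) weighted by the priors over both values of intruder:
  P(barking | passing raccoon) = 0.53156*0.794 + 0.951751*0.206
        = 0.422059 + 0.196061 = 0.618120
Configurations with intruder contribute 0.196061, so
  P(intruder | barking, passing raccoon) = 0.196061 / 0.618120 ≈ 0.3172

P(intruder | barking, passing raccoon) ≈ 0.3172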